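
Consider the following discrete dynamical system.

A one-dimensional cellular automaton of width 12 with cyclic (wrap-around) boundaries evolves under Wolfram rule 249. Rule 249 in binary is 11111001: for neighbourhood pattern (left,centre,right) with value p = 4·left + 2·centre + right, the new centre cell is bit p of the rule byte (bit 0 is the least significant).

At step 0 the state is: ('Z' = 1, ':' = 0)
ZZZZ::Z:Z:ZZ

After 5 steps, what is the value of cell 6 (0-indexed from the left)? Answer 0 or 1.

1

t=0: ZZZZ::Z:Z:ZZ
t=1: ZZZZZ::Z:ZZZ
t=2: ZZZZZZ::ZZZZ
t=3: ZZZZZZZ:ZZZZ
t=4: ZZZZZZZZZZZZ
t=5: ZZZZZZZZZZZZ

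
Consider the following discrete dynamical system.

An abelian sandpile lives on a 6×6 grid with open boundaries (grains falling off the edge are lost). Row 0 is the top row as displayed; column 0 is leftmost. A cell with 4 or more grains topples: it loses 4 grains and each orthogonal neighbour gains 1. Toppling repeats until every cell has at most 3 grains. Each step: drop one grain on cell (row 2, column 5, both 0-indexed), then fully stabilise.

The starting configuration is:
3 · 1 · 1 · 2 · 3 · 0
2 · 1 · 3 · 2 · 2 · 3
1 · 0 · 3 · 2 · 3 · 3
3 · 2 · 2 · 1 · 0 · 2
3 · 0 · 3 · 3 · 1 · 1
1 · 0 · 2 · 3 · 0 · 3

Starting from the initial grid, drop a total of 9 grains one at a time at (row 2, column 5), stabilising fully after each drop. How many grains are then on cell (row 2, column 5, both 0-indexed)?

0) 3 · 1 · 1 · 2 · 3 · 0
2 · 1 · 3 · 2 · 2 · 3
1 · 0 · 3 · 2 · 3 · 3
3 · 2 · 2 · 1 · 0 · 2
3 · 0 · 3 · 3 · 1 · 1
1 · 0 · 2 · 3 · 0 · 3
1) 3 · 1 · 1 · 3 · 0 · 2
2 · 1 · 3 · 3 · 1 · 1
1 · 0 · 3 · 3 · 1 · 2
3 · 2 · 2 · 1 · 1 · 3
3 · 0 · 3 · 3 · 1 · 1
1 · 0 · 2 · 3 · 0 · 3
2) 3 · 1 · 1 · 3 · 0 · 2
2 · 1 · 3 · 3 · 1 · 1
1 · 0 · 3 · 3 · 1 · 3
3 · 2 · 2 · 1 · 1 · 3
3 · 0 · 3 · 3 · 1 · 1
1 · 0 · 2 · 3 · 0 · 3
3) 3 · 1 · 1 · 3 · 0 · 2
2 · 1 · 3 · 3 · 1 · 2
1 · 0 · 3 · 3 · 2 · 1
3 · 2 · 2 · 1 · 2 · 0
3 · 0 · 3 · 3 · 1 · 2
1 · 0 · 2 · 3 · 0 · 3
4) 3 · 1 · 1 · 3 · 0 · 2
2 · 1 · 3 · 3 · 1 · 2
1 · 0 · 3 · 3 · 2 · 2
3 · 2 · 2 · 1 · 2 · 0
3 · 0 · 3 · 3 · 1 · 2
1 · 0 · 2 · 3 · 0 · 3
5) 3 · 1 · 1 · 3 · 0 · 2
2 · 1 · 3 · 3 · 1 · 2
1 · 0 · 3 · 3 · 2 · 3
3 · 2 · 2 · 1 · 2 · 0
3 · 0 · 3 · 3 · 1 · 2
1 · 0 · 2 · 3 · 0 · 3
6) 3 · 1 · 1 · 3 · 0 · 2
2 · 1 · 3 · 3 · 1 · 3
1 · 0 · 3 · 3 · 3 · 0
3 · 2 · 2 · 1 · 2 · 1
3 · 0 · 3 · 3 · 1 · 2
1 · 0 · 2 · 3 · 0 · 3
7) 3 · 1 · 1 · 3 · 0 · 2
2 · 1 · 3 · 3 · 1 · 3
1 · 0 · 3 · 3 · 3 · 1
3 · 2 · 2 · 1 · 2 · 1
3 · 0 · 3 · 3 · 1 · 2
1 · 0 · 2 · 3 · 0 · 3
8) 3 · 1 · 1 · 3 · 0 · 2
2 · 1 · 3 · 3 · 1 · 3
1 · 0 · 3 · 3 · 3 · 2
3 · 2 · 2 · 1 · 2 · 1
3 · 0 · 3 · 3 · 1 · 2
1 · 0 · 2 · 3 · 0 · 3
9) 3 · 1 · 1 · 3 · 0 · 2
2 · 1 · 3 · 3 · 1 · 3
1 · 0 · 3 · 3 · 3 · 3
3 · 2 · 2 · 1 · 2 · 1
3 · 0 · 3 · 3 · 1 · 2
1 · 0 · 2 · 3 · 0 · 3

3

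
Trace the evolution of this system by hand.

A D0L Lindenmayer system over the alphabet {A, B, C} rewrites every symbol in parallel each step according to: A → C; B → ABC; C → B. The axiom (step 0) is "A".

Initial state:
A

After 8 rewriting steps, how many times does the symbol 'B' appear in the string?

step 0: A
step 1: C
step 2: B
step 3: ABC
step 4: CABCB
step 5: BCABCBABC
step 6: ABCBCABCBABCCABCB
step 7: CABCBABCBCABCBABCCABCBBCABCBABC
step 8: BCABCBABCCABCBABCBCABCBABCCABCBBCABCBABCABCBCABCBABCCABCB

24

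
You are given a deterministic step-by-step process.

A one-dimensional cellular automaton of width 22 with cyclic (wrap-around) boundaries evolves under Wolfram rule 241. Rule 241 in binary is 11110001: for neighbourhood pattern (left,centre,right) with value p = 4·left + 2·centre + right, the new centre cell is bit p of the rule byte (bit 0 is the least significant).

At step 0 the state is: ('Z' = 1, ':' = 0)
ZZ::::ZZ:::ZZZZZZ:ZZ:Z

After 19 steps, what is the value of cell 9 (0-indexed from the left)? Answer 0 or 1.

gen 0: ZZ::::ZZ:::ZZZZZZ:ZZ:Z
gen 1: ZZZZZ::ZZZ::ZZZZZZ:ZZ:
gen 2: :ZZZZZ::ZZZ::ZZZZZZ:ZZ
gen 3: Z:ZZZZZ::ZZZ::ZZZZZZ:Z
gen 4: ZZ:ZZZZZ::ZZZ::ZZZZZZ:
gen 5: :ZZ:ZZZZZ::ZZZ::ZZZZZZ
gen 6: Z:ZZ:ZZZZZ::ZZZ::ZZZZZ
gen 7: ZZ:ZZ:ZZZZZ::ZZZ::ZZZZ
gen 8: ZZZ:ZZ:ZZZZZ::ZZZ::ZZZ
gen 9: ZZZZ:ZZ:ZZZZZ::ZZZ::ZZ
gen 10: ZZZZZ:ZZ:ZZZZZ::ZZZ::Z
gen 11: ZZZZZZ:ZZ:ZZZZZ::ZZZ::
gen 12: :ZZZZZZ:ZZ:ZZZZZ::ZZZ:
gen 13: ::ZZZZZZ:ZZ:ZZZZZ::ZZZ
gen 14: Z::ZZZZZZ:ZZ:ZZZZZ::ZZ
gen 15: ZZ::ZZZZZZ:ZZ:ZZZZZ::Z
gen 16: ZZZ::ZZZZZZ:ZZ:ZZZZZ::
gen 17: :ZZZ::ZZZZZZ:ZZ:ZZZZZ:
gen 18: ::ZZZ::ZZZZZZ:ZZ:ZZZZZ
gen 19: Z::ZZZ::ZZZZZZ:ZZ:ZZZZ

1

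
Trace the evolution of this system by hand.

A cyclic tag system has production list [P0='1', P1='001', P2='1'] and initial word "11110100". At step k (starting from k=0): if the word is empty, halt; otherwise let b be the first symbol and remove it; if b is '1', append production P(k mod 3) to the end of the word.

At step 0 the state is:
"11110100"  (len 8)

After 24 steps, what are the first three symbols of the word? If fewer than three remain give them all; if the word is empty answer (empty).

011

0) "11110100"  (len 8)
1) "11101001"  (len 8)
2) "1101001001"  (len 10)
3) "1010010011"  (len 10)
4) "0100100111"  (len 10)
5) "100100111"  (len 9)
6) "001001111"  (len 9)
7) "01001111"  (len 8)
8) "1001111"  (len 7)
9) "0011111"  (len 7)
10) "011111"  (len 6)
11) "11111"  (len 5)
12) "11111"  (len 5)
13) "11111"  (len 5)
14) "1111001"  (len 7)
15) "1110011"  (len 7)
16) "1100111"  (len 7)
17) "100111001"  (len 9)
18) "001110011"  (len 9)
19) "01110011"  (len 8)
20) "1110011"  (len 7)
21) "1100111"  (len 7)
22) "1001111"  (len 7)
23) "001111001"  (len 9)
24) "01111001"  (len 8)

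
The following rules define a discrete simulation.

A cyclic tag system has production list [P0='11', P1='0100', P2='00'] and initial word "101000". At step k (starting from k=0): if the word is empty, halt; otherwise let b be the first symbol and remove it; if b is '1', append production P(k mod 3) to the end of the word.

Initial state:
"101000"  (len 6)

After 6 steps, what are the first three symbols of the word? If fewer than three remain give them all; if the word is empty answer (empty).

step 0: "101000"  (len 6)
step 1: "0100011"  (len 7)
step 2: "100011"  (len 6)
step 3: "0001100"  (len 7)
step 4: "001100"  (len 6)
step 5: "01100"  (len 5)
step 6: "1100"  (len 4)

110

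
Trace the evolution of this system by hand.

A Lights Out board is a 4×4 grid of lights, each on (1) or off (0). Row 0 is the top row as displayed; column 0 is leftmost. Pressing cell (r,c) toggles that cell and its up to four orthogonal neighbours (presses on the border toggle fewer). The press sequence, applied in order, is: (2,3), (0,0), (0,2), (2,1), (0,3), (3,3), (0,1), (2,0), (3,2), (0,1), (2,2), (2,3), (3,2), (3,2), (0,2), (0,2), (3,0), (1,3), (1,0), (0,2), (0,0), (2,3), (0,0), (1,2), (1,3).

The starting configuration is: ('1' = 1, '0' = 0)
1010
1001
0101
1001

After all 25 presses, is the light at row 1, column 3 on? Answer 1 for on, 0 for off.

k=0  1010
1001
0101
1001
k=1  1010
1000
0110
1000
k=2  0110
0000
0110
1000
k=3  0001
0010
0110
1000
k=4  0001
0110
1000
1100
k=5  0010
0111
1000
1100
k=6  0010
0111
1001
1111
k=7  1100
0011
1001
1111
k=8  1100
1011
0101
0111
k=9  1100
1011
0111
0000
k=10  0010
1111
0111
0000
k=11  0010
1101
0000
0010
k=12  0010
1100
0011
0011
k=13  0010
1100
0001
0100
k=14  0010
1100
0011
0011
k=15  0101
1110
0011
0011
k=16  0010
1100
0011
0011
k=17  0010
1100
1011
1111
k=18  0011
1111
1010
1111
k=19  1011
0011
0010
1111
k=20  1100
0001
0010
1111
k=21  0000
1001
0010
1111
k=22  0000
1000
0001
1110
k=23  1100
0000
0001
1110
k=24  1110
0111
0011
1110
k=25  1111
0100
0010
1110

0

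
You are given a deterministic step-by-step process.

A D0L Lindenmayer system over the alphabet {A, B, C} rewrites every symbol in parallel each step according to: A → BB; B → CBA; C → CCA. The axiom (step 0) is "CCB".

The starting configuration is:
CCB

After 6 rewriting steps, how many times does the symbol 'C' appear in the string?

569

0) CCB
1) CCACCACBA
2) CCACCABBCCACCABBCCACBABB
3) CCACCABBCCACCABBCBACBACCACCABBCCACCABBCBACBACCACCABBCCACBABBCBACBA
4) CCACCABBCCACCABBCBACBACCACCABBCCACCABBCBACBACCACBABBCCACBA…ACCABBCCACCABBCBACBACCACCABBCCACBABBCBACBACCACBABBCCACBABB  (len 180)
5) CCACCABBCCACCABBCBACBACCACCABBCCACCABBCBACBACCACBABBCCACBA…ACBABBCCACBABBCCACCABBCCACBABBCBACBACCACCABBCCACBABBCBACBA  (len 492)
6) CCACCABBCCACCABBCBACBACCACCABBCCACCABBCBACBACCACBABBCCACBA…ACCABBCCACCABBCBACBACCACCABBCCACBABBCBACBACCACBABBCCACBABB  (len 1344)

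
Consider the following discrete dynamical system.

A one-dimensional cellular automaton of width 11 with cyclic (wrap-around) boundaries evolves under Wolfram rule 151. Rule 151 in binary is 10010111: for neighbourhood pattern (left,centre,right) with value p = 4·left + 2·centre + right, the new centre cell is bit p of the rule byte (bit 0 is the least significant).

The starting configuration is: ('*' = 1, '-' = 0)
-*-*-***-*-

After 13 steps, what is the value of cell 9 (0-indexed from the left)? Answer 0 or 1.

0) -*-*-***-*-
1) **-*--*--**
2) *--******-*
3) -**-****---
4) *----**-***
5) -****----**
6) --**-****--
7) **----**-**
8) *-****----*
9) ---**-****-
10) ***----**-*
11) **-****----
12) ----**-****
13) ****----**-

1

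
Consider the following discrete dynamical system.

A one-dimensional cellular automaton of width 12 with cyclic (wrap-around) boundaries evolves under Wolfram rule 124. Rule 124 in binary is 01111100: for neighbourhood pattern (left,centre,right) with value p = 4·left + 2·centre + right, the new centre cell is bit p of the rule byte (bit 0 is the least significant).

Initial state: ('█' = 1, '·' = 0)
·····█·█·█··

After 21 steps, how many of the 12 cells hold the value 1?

[0] ·····█·█·█··
[1] ·····██████·
[2] ·····█····██
[3] █····██···██
[4] ██···███··█·
[5] ███··█·██·██
[6] ··██·██████·
[7] ··████····██
[8] █·█··██···██
[9] ████·███··█·
[10] █··███·██·██
[11] ██·█·██████·
[12] ██████····██
[13] ·····██···█·
[14] ·····███··██
[15] █····█·██·██
[16] ██···██████·
[17] ███··█····██
[18] ··██·██···█·
[19] ··██████··██
[20] █·█····██·██
[21] ████···████·

8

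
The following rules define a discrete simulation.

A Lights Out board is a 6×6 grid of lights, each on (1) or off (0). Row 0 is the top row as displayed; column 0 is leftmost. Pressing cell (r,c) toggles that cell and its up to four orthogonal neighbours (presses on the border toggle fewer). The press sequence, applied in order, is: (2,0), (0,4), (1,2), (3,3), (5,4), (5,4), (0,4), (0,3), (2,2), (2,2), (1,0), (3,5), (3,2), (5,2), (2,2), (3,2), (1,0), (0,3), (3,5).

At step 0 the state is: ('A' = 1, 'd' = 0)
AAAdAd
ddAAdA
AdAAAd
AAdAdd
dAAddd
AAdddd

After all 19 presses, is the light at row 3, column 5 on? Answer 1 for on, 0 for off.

[0] AAAdAd
ddAAdA
AdAAAd
AAdAdd
dAAddd
AAdddd
[1] AAAdAd
AdAAdA
dAAAAd
dAdAdd
dAAddd
AAdddd
[2] AAAAdA
AdAAAA
dAAAAd
dAdAdd
dAAddd
AAdddd
[3] AAdAdA
AAddAA
dAdAAd
dAdAdd
dAAddd
AAdddd
[4] AAdAdA
AAddAA
dAddAd
dAAdAd
dAAAdd
AAdddd
[5] AAdAdA
AAddAA
dAddAd
dAAdAd
dAAAAd
AAdAAA
[6] AAdAdA
AAddAA
dAddAd
dAAdAd
dAAAdd
AAdddd
[7] AAddAd
AAdddA
dAddAd
dAAdAd
dAAAdd
AAdddd
[8] AAAAdd
AAdAdA
dAddAd
dAAdAd
dAAAdd
AAdddd
[9] AAAAdd
AAAAdA
ddAAAd
dAddAd
dAAAdd
AAdddd
[10] AAAAdd
AAdAdA
dAddAd
dAAdAd
dAAAdd
AAdddd
[11] dAAAdd
dddAdA
AAddAd
dAAdAd
dAAAdd
AAdddd
[12] dAAAdd
dddAdA
AAddAA
dAAddA
dAAAdA
AAdddd
[13] dAAAdd
dddAdA
AAAdAA
dddAdA
dAdAdA
AAdddd
[14] dAAAdd
dddAdA
AAAdAA
dddAdA
dAAAdA
AdAAdd
[15] dAAAdd
ddAAdA
AddAAA
ddAAdA
dAAAdA
AdAAdd
[16] dAAAdd
ddAAdA
AdAAAA
dAdddA
dAdAdA
AdAAdd
[17] AAAAdd
AAAAdA
ddAAAA
dAdddA
dAdAdA
AdAAdd
[18] AAddAd
AAAddA
ddAAAA
dAdddA
dAdAdA
AdAAdd
[19] AAddAd
AAAddA
ddAAAd
dAddAd
dAdAdd
AdAAdd

0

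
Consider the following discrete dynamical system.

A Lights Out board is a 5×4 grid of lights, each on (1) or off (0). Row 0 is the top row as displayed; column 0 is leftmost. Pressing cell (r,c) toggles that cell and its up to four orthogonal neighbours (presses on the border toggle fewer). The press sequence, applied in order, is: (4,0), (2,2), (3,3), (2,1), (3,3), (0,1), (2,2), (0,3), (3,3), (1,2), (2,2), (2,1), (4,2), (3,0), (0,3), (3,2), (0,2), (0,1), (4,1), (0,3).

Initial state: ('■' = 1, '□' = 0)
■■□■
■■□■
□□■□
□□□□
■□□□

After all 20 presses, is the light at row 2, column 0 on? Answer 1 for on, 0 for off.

t=0: ■■□■
■■□■
□□■□
□□□□
■□□□
t=1: ■■□■
■■□■
□□■□
■□□□
□■□□
t=2: ■■□■
■■■■
□■□■
■□■□
□■□□
t=3: ■■□■
■■■■
□■□□
■□□■
□■□■
t=4: ■■□■
■□■■
■□■□
■■□■
□■□■
t=5: ■■□■
■□■■
■□■■
■■■□
□■□□
t=6: □□■■
■■■■
■□■■
■■■□
□■□□
t=7: □□■■
■■□■
■■□□
■■□□
□■□□
t=8: □□□□
■■□□
■■□□
■■□□
□■□□
t=9: □□□□
■■□□
■■□■
■■■■
□■□■
t=10: □□■□
■□■■
■■■■
■■■■
□■□■
t=11: □□■□
■□□■
■□□□
■■□■
□■□■
t=12: □□■□
■■□■
□■■□
■□□■
□■□■
t=13: □□■□
■■□■
□■■□
■□■■
□□■□
t=14: □□■□
■■□■
■■■□
□■■■
■□■□
t=15: □□□■
■■□□
■■■□
□■■■
■□■□
t=16: □□□■
■■□□
■■□□
□□□□
■□□□
t=17: □■■□
■■■□
■■□□
□□□□
■□□□
t=18: ■□□□
■□■□
■■□□
□□□□
■□□□
t=19: ■□□□
■□■□
■■□□
□■□□
□■■□
t=20: ■□■■
■□■■
■■□□
□■□□
□■■□

1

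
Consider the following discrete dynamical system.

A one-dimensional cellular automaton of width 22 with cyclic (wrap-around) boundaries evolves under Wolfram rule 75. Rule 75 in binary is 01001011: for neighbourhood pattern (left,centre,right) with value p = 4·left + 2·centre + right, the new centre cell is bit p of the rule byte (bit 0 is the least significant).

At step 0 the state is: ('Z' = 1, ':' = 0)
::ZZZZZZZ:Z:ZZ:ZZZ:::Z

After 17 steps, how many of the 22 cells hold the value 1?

gen 0: ::ZZZZZZZ:Z:ZZ:ZZZ:::Z
gen 1: :ZZ:::::Z:::ZZ:Z:Z:ZZ:
gen 2: ZZZ:ZZZZ::ZZZZ:::::ZZ:
gen 3: Z:Z:Z::Z:ZZ::Z:ZZZZZZ:
gen 4: ::::::Z::ZZ:Z::Z::::Z:
gen 5: ZZZZZZ::ZZZ:::Z::ZZZ::
gen 6: Z::::Z:ZZ:Z:ZZ::ZZ:Z:Z
gen 7: Z:ZZZ::ZZ:::ZZ:ZZZ:::Z
gen 8: Z:Z:Z:ZZZ:ZZZZ:Z:Z:ZZZ
gen 9: Z:::::Z:Z:Z::Z:::::Z::
gen 10: ::ZZZZ::::::Z::ZZZZ::Z
gen 11: :ZZ::Z:ZZZZZ::ZZ::Z:Z:
gen 12: ZZZ:Z::Z:::Z:ZZZ:Z::::
gen 13: Z:Z:::Z::ZZ::Z:Z:::ZZZ
gen 14: Z:::ZZ::ZZZ:Z::::ZZZ::
gen 15: ::ZZZZ:ZZ:Z:::ZZZZ:Z:Z
gen 16: :ZZ::Z:ZZ:::ZZZ::Z::::
gen 17: ZZZ:Z::ZZ:ZZZ:Z:Z::ZZZ

14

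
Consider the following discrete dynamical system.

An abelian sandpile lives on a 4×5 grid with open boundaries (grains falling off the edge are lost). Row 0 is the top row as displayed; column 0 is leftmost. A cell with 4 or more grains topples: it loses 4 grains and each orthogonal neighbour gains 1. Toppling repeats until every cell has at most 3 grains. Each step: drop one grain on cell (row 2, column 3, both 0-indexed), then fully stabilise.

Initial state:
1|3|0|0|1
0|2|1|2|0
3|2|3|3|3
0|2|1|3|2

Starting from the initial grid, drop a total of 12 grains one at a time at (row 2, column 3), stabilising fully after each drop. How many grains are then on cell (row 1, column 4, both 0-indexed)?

0

gen 0: 1|3|0|0|1
0|2|1|2|0
3|2|3|3|3
0|2|1|3|2
gen 1: 1|3|0|0|1
0|2|2|3|1
3|3|0|3|1
0|2|3|1|0
gen 2: 1|3|0|1|1
0|2|3|0|2
3|3|1|1|2
0|2|3|2|0
gen 3: 1|3|0|1|1
0|2|3|0|2
3|3|1|2|2
0|2|3|2|0
gen 4: 1|3|0|1|1
0|2|3|0|2
3|3|1|3|2
0|2|3|2|0
gen 5: 1|3|0|1|1
0|2|3|1|2
3|3|2|0|3
0|2|3|3|0
gen 6: 1|3|0|1|1
0|2|3|1|2
3|3|2|1|3
0|2|3|3|0
gen 7: 1|3|0|1|1
0|2|3|1|2
3|3|2|2|3
0|2|3|3|0
gen 8: 1|3|0|1|1
0|2|3|1|2
3|3|2|3|3
0|2|3|3|0
gen 9: 2|0|2|1|1
2|1|1|3|3
0|3|2|3|0
2|0|2|1|2
gen 10: 2|0|2|2|2
2|1|2|1|0
0|3|3|1|2
2|0|2|2|2
gen 11: 2|0|2|2|2
2|1|2|1|0
0|3|3|2|2
2|0|2|2|2
gen 12: 2|0|2|2|2
2|1|2|1|0
0|3|3|3|2
2|0|2|2|2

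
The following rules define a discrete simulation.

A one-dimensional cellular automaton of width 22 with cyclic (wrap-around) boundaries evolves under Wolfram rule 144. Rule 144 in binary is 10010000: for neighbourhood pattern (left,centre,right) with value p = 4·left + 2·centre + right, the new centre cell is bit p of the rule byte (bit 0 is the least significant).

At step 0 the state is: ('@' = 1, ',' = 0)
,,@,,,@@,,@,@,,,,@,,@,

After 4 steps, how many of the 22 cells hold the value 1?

step 0: ,,@,,,@@,,@,@,,,,@,,@,
step 1: ,,,@,,,,@,,,,@,,,,@,,@
step 2: @,,,@,,,,@,,,,@,,,,@,,
step 3: ,@,,,@,,,,@,,,,@,,,,@,
step 4: ,,@,,,@,,,,@,,,,@,,,,@

5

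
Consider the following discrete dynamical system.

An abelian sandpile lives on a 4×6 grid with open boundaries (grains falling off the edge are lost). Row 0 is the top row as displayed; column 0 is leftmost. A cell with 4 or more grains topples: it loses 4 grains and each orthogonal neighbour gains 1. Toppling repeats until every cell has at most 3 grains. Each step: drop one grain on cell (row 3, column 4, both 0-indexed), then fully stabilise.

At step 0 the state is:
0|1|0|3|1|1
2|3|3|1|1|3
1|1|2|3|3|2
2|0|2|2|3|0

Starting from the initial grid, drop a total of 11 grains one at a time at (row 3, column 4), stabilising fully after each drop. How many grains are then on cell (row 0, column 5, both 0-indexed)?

2

k=0  0|1|0|3|1|1
2|3|3|1|1|3
1|1|2|3|3|2
2|0|2|2|3|0
k=1  0|1|0|3|1|1
2|3|3|2|2|3
1|1|3|1|1|3
2|0|3|0|2|1
k=2  0|1|0|3|1|1
2|3|3|2|2|3
1|1|3|1|1|3
2|0|3|0|3|1
k=3  0|1|0|3|1|1
2|3|3|2|2|3
1|1|3|1|2|3
2|0|3|1|0|2
k=4  0|1|0|3|1|1
2|3|3|2|2|3
1|1|3|1|2|3
2|0|3|1|1|2
k=5  0|1|0|3|1|1
2|3|3|2|2|3
1|1|3|1|2|3
2|0|3|1|2|2
k=6  0|1|0|3|1|1
2|3|3|2|2|3
1|1|3|1|2|3
2|0|3|1|3|2
k=7  0|1|0|3|1|1
2|3|3|2|2|3
1|1|3|1|3|3
2|0|3|2|0|3
k=8  0|1|0|3|1|1
2|3|3|2|2|3
1|1|3|1|3|3
2|0|3|2|1|3
k=9  0|1|0|3|1|1
2|3|3|2|2|3
1|1|3|1|3|3
2|0|3|2|2|3
k=10  0|1|0|3|1|1
2|3|3|2|2|3
1|1|3|1|3|3
2|0|3|2|3|3
k=11  0|1|0|3|2|2
2|3|3|3|0|1
1|1|3|2|2|2
2|0|3|3|2|1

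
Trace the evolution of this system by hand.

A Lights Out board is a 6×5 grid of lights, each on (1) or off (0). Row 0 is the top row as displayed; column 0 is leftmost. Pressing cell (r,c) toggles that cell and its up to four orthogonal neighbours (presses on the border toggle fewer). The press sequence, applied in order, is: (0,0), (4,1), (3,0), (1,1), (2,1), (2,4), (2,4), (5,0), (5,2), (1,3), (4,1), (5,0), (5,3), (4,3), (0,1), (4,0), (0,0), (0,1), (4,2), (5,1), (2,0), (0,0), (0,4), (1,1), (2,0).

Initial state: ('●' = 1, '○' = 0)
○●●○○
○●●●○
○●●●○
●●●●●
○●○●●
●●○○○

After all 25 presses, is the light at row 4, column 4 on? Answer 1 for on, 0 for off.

0

[0] ○●●○○
○●●●○
○●●●○
●●●●●
○●○●●
●●○○○
[1] ●○●○○
●●●●○
○●●●○
●●●●●
○●○●●
●●○○○
[2] ●○●○○
●●●●○
○●●●○
●○●●●
●○●●●
●○○○○
[3] ●○●○○
●●●●○
●●●●○
○●●●●
○○●●●
●○○○○
[4] ●●●○○
○○○●○
●○●●○
○●●●●
○○●●●
●○○○○
[5] ●●●○○
○●○●○
○●○●○
○○●●●
○○●●●
●○○○○
[6] ●●●○○
○●○●●
○●○○●
○○●●○
○○●●●
●○○○○
[7] ●●●○○
○●○●○
○●○●○
○○●●●
○○●●●
●○○○○
[8] ●●●○○
○●○●○
○●○●○
○○●●●
●○●●●
○●○○○
[9] ●●●○○
○●○●○
○●○●○
○○●●●
●○○●●
○○●●○
[10] ●●●●○
○●●○●
○●○○○
○○●●●
●○○●●
○○●●○
[11] ●●●●○
○●●○●
○●○○○
○●●●●
○●●●●
○●●●○
[12] ●●●●○
○●●○●
○●○○○
○●●●●
●●●●●
●○●●○
[13] ●●●●○
○●●○●
○●○○○
○●●●●
●●●○●
●○○○●
[14] ●●●●○
○●●○●
○●○○○
○●●○●
●●○●○
●○○●●
[15] ○○○●○
○○●○●
○●○○○
○●●○●
●●○●○
●○○●●
[16] ○○○●○
○○●○●
○●○○○
●●●○●
○○○●○
○○○●●
[17] ●●○●○
●○●○●
○●○○○
●●●○●
○○○●○
○○○●●
[18] ○○●●○
●●●○●
○●○○○
●●●○●
○○○●○
○○○●●
[19] ○○●●○
●●●○●
○●○○○
●●○○●
○●●○○
○○●●●
[20] ○○●●○
●●●○●
○●○○○
●●○○●
○○●○○
●●○●●
[21] ○○●●○
○●●○●
●○○○○
○●○○●
○○●○○
●●○●●
[22] ●●●●○
●●●○●
●○○○○
○●○○●
○○●○○
●●○●●
[23] ●●●○●
●●●○○
●○○○○
○●○○●
○○●○○
●●○●●
[24] ●○●○●
○○○○○
●●○○○
○●○○●
○○●○○
●●○●●
[25] ●○●○●
●○○○○
○○○○○
●●○○●
○○●○○
●●○●●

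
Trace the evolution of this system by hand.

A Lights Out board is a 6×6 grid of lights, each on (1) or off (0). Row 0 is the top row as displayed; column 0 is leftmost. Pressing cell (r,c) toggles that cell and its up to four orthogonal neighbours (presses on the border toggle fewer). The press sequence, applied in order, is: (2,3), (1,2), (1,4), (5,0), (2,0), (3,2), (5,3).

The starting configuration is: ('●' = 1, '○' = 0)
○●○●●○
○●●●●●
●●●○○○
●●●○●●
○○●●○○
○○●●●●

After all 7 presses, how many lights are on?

11

[0] ○●○●●○
○●●●●●
●●●○○○
●●●○●●
○○●●○○
○○●●●●
[1] ○●○●●○
○●●○●●
●●○●●○
●●●●●●
○○●●○○
○○●●●●
[2] ○●●●●○
○○○●●●
●●●●●○
●●●●●●
○○●●○○
○○●●●●
[3] ○●●●○○
○○○○○○
●●●●○○
●●●●●●
○○●●○○
○○●●●●
[4] ○●●●○○
○○○○○○
●●●●○○
●●●●●●
●○●●○○
●●●●●●
[5] ○●●●○○
●○○○○○
○○●●○○
○●●●●●
●○●●○○
●●●●●●
[6] ○●●●○○
●○○○○○
○○○●○○
○○○○●●
●○○●○○
●●●●●●
[7] ○●●●○○
●○○○○○
○○○●○○
○○○○●●
●○○○○○
●●○○○●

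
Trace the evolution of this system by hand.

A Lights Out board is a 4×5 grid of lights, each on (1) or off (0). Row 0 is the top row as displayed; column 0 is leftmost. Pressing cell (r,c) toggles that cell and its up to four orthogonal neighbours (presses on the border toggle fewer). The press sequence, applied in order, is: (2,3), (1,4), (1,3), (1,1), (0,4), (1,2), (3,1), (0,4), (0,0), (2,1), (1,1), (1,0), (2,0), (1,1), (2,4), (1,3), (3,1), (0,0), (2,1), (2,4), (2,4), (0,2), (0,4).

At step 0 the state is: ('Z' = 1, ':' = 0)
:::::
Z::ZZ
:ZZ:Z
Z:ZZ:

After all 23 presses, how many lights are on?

t=0: :::::
Z::ZZ
:ZZ:Z
Z:ZZ:
t=1: :::::
Z:::Z
:Z:Z:
Z:Z::
t=2: ::::Z
Z::Z:
:Z:ZZ
Z:Z::
t=3: :::ZZ
Z:Z:Z
:Z::Z
Z:Z::
t=4: :Z:ZZ
:Z::Z
::::Z
Z:Z::
t=5: :Z:::
:Z:::
::::Z
Z:Z::
t=6: :ZZ::
::ZZ:
::Z:Z
Z:Z::
t=7: :ZZ::
::ZZ:
:ZZ:Z
:Z:::
t=8: :ZZZZ
::ZZZ
:ZZ:Z
:Z:::
t=9: Z:ZZZ
Z:ZZZ
:ZZ:Z
:Z:::
t=10: Z:ZZZ
ZZZZZ
Z:::Z
:::::
t=11: ZZZZZ
:::ZZ
ZZ::Z
:::::
t=12: :ZZZZ
ZZ:ZZ
:Z::Z
:::::
t=13: :ZZZZ
:Z:ZZ
Z:::Z
Z::::
t=14: ::ZZZ
Z:ZZZ
ZZ::Z
Z::::
t=15: ::ZZZ
Z:ZZ:
ZZ:Z:
Z:::Z
t=16: ::Z:Z
Z:::Z
ZZ:::
Z:::Z
t=17: ::Z:Z
Z:::Z
Z::::
:ZZ:Z
t=18: ZZZ:Z
::::Z
Z::::
:ZZ:Z
t=19: ZZZ:Z
:Z::Z
:ZZ::
::Z:Z
t=20: ZZZ:Z
:Z:::
:ZZZZ
::Z::
t=21: ZZZ:Z
:Z::Z
:ZZ::
::Z:Z
t=22: Z::ZZ
:ZZ:Z
:ZZ::
::Z:Z
t=23: Z::::
:ZZ::
:ZZ::
::Z:Z

7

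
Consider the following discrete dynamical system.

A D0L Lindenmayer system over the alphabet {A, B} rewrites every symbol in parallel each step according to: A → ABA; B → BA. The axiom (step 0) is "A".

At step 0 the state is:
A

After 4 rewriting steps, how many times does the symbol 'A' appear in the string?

34

gen 0: A
gen 1: ABA
gen 2: ABABAABA
gen 3: ABABAABABAABAABABAABA
gen 4: ABABAABABAABAABABAABABAABAABABAABAABABAABABAABAABABAABA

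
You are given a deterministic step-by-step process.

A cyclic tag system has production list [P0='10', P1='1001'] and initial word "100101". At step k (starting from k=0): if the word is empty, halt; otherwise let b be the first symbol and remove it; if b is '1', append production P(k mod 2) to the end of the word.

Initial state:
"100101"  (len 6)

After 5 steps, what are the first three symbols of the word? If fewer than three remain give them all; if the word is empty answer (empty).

0) "100101"  (len 6)
1) "0010110"  (len 7)
2) "010110"  (len 6)
3) "10110"  (len 5)
4) "01101001"  (len 8)
5) "1101001"  (len 7)

110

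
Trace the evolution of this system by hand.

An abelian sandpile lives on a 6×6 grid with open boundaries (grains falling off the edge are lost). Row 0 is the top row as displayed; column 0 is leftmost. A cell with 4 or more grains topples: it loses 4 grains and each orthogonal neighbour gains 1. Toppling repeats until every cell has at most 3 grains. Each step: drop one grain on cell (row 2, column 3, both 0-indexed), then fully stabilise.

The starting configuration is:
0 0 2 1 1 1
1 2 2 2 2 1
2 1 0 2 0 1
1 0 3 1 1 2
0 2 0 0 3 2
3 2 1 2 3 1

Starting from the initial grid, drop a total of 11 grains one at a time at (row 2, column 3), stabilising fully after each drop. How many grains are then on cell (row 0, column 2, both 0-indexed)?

gen 0: 0 0 2 1 1 1
1 2 2 2 2 1
2 1 0 2 0 1
1 0 3 1 1 2
0 2 0 0 3 2
3 2 1 2 3 1
gen 1: 0 0 2 1 1 1
1 2 2 2 2 1
2 1 0 3 0 1
1 0 3 1 1 2
0 2 0 0 3 2
3 2 1 2 3 1
gen 2: 0 0 2 1 1 1
1 2 2 3 2 1
2 1 1 0 1 1
1 0 3 2 1 2
0 2 0 0 3 2
3 2 1 2 3 1
gen 3: 0 0 2 1 1 1
1 2 2 3 2 1
2 1 1 1 1 1
1 0 3 2 1 2
0 2 0 0 3 2
3 2 1 2 3 1
gen 4: 0 0 2 1 1 1
1 2 2 3 2 1
2 1 1 2 1 1
1 0 3 2 1 2
0 2 0 0 3 2
3 2 1 2 3 1
gen 5: 0 0 2 1 1 1
1 2 2 3 2 1
2 1 1 3 1 1
1 0 3 2 1 2
0 2 0 0 3 2
3 2 1 2 3 1
gen 6: 0 0 2 2 1 1
1 2 3 0 3 1
2 1 2 1 2 1
1 0 3 3 1 2
0 2 0 0 3 2
3 2 1 2 3 1
gen 7: 0 0 2 2 1 1
1 2 3 0 3 1
2 1 2 2 2 1
1 0 3 3 1 2
0 2 0 0 3 2
3 2 1 2 3 1
gen 8: 0 0 2 2 1 1
1 2 3 0 3 1
2 1 2 3 2 1
1 0 3 3 1 2
0 2 0 0 3 2
3 2 1 2 3 1
gen 9: 0 0 3 2 1 1
1 3 0 2 3 1
2 2 1 2 3 1
1 1 1 1 2 2
0 2 1 1 3 2
3 2 1 2 3 1
gen 10: 0 0 3 2 1 1
1 3 0 2 3 1
2 2 1 3 3 1
1 1 1 1 2 2
0 2 1 1 3 2
3 2 1 2 3 1
gen 11: 0 0 3 3 2 1
1 3 1 0 1 2
2 2 2 2 1 2
1 1 1 2 3 2
0 2 1 1 3 2
3 2 1 2 3 1

3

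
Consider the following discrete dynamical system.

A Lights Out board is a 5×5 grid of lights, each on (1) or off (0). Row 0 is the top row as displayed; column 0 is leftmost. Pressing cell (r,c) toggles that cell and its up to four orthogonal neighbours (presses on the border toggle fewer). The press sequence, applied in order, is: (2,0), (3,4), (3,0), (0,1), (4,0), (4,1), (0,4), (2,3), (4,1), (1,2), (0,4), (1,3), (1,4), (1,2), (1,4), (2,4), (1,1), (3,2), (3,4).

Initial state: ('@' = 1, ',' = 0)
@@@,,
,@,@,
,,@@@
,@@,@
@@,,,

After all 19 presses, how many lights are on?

10

0) @@@,,
,@,@,
,,@@@
,@@,@
@@,,,
1) @@@,,
@@,@,
@@@@@
@@@,@
@@,,,
2) @@@,,
@@,@,
@@@@,
@@@@,
@@,,@
3) @@@,,
@@,@,
,@@@,
,,@@,
,@,,@
4) ,,,,,
@,,@,
,@@@,
,,@@,
,@,,@
5) ,,,,,
@,,@,
,@@@,
@,@@,
@,,,@
6) ,,,,,
@,,@,
,@@@,
@@@@,
,@@,@
7) ,,,@@
@,,@@
,@@@,
@@@@,
,@@,@
8) ,,,@@
@,,,@
,@,,@
@@@,,
,@@,@
9) ,,,@@
@,,,@
,@,,@
@,@,,
@,,,@
10) ,,@@@
@@@@@
,@@,@
@,@,,
@,,,@
11) ,,@,,
@@@@,
,@@,@
@,@,,
@,,,@
12) ,,@@,
@@,,@
,@@@@
@,@,,
@,,,@
13) ,,@@@
@@,@,
,@@@,
@,@,,
@,,,@
14) ,,,@@
@,@,,
,@,@,
@,@,,
@,,,@
15) ,,,@,
@,@@@
,@,@@
@,@,,
@,,,@
16) ,,,@,
@,@@,
,@,,,
@,@,@
@,,,@
17) ,@,@,
,@,@,
,,,,,
@,@,@
@,,,@
18) ,@,@,
,@,@,
,,@,,
@@,@@
@,@,@
19) ,@,@,
,@,@,
,,@,@
@@,,,
@,@,,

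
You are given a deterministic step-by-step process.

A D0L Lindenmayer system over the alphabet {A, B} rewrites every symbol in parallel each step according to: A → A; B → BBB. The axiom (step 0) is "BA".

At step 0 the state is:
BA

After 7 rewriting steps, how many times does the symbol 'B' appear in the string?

gen 0: BA
gen 1: BBBA
gen 2: BBBBBBBBBA
gen 3: BBBBBBBBBBBBBBBBBBBBBBBBBBBA
gen 4: BBBBBBBBBBBBBBBBBBBBBBBBBBBBBBBBBBBBBBBBBBBBBBBBBBBBBBBBBBBBBBBBBBBBBBBBBBBBBBBBBA
gen 5: BBBBBBBBBBBBBBBBBBBBBBBBBBBBBBBBBBBBBBBBBBBBBBBBBBBBBBBBBB…BBBBBBBBBBBBBBBBBBBBBBBBBBBBBBBBBBBBBBBBBBBBBBBBBBBBBBBBBA  (len 244)
gen 6: BBBBBBBBBBBBBBBBBBBBBBBBBBBBBBBBBBBBBBBBBBBBBBBBBBBBBBBBBB…BBBBBBBBBBBBBBBBBBBBBBBBBBBBBBBBBBBBBBBBBBBBBBBBBBBBBBBBBA  (len 730)
gen 7: BBBBBBBBBBBBBBBBBBBBBBBBBBBBBBBBBBBBBBBBBBBBBBBBBBBBBBBBBB…BBBBBBBBBBBBBBBBBBBBBBBBBBBBBBBBBBBBBBBBBBBBBBBBBBBBBBBBBA  (len 2188)

2187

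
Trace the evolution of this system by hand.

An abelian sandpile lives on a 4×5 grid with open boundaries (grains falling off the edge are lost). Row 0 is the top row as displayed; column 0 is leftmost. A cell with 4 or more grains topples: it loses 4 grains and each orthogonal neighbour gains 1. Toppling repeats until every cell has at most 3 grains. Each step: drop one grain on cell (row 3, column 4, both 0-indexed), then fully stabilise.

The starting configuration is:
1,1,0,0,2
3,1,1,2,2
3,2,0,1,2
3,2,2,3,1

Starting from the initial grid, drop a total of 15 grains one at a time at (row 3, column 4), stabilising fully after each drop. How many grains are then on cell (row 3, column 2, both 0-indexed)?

3

[0] 1,1,0,0,2
3,1,1,2,2
3,2,0,1,2
3,2,2,3,1
[1] 1,1,0,0,2
3,1,1,2,2
3,2,0,1,2
3,2,2,3,2
[2] 1,1,0,0,2
3,1,1,2,2
3,2,0,1,2
3,2,2,3,3
[3] 1,1,0,0,2
3,1,1,2,2
3,2,0,2,3
3,2,3,0,1
[4] 1,1,0,0,2
3,1,1,2,2
3,2,0,2,3
3,2,3,0,2
[5] 1,1,0,0,2
3,1,1,2,2
3,2,0,2,3
3,2,3,0,3
[6] 1,1,0,0,2
3,1,1,2,3
3,2,0,3,0
3,2,3,1,1
[7] 1,1,0,0,2
3,1,1,2,3
3,2,0,3,0
3,2,3,1,2
[8] 1,1,0,0,2
3,1,1,2,3
3,2,0,3,0
3,2,3,1,3
[9] 1,1,0,0,2
3,1,1,2,3
3,2,0,3,1
3,2,3,2,0
[10] 1,1,0,0,2
3,1,1,2,3
3,2,0,3,1
3,2,3,2,1
[11] 1,1,0,0,2
3,1,1,2,3
3,2,0,3,1
3,2,3,2,2
[12] 1,1,0,0,2
3,1,1,2,3
3,2,0,3,1
3,2,3,2,3
[13] 1,1,0,0,2
3,1,1,2,3
3,2,0,3,2
3,2,3,3,0
[14] 1,1,0,0,2
3,1,1,2,3
3,2,0,3,2
3,2,3,3,1
[15] 1,1,0,0,2
3,1,1,2,3
3,2,0,3,2
3,2,3,3,2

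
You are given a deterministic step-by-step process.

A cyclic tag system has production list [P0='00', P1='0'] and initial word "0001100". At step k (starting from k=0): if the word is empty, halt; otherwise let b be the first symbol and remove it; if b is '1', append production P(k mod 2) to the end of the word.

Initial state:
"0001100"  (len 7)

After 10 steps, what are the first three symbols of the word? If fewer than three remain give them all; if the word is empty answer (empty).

0) "0001100"  (len 7)
1) "001100"  (len 6)
2) "01100"  (len 5)
3) "1100"  (len 4)
4) "1000"  (len 4)
5) "00000"  (len 5)
6) "0000"  (len 4)
7) "000"  (len 3)
8) "00"  (len 2)
9) "0"  (len 1)
10) (halted — word empty)

(empty)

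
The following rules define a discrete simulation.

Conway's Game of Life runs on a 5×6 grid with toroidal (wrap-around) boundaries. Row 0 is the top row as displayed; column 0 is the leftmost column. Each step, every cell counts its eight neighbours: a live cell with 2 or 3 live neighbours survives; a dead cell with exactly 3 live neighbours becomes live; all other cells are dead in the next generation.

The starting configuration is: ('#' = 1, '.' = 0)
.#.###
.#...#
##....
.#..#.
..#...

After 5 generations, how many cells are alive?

gen 0: .#.###
.#...#
##....
.#..#.
..#...
gen 1: .#.###
.#...#
.##..#
###...
###..#
gen 2: ...#..
.#.#.#
.....#
...#..
......
gen 3: ..#.#.
#.#...
#.#...
......
......
gen 4: .#.#..
..#..#
......
......
......
gen 5: ..#...
..#...
......
......
......

2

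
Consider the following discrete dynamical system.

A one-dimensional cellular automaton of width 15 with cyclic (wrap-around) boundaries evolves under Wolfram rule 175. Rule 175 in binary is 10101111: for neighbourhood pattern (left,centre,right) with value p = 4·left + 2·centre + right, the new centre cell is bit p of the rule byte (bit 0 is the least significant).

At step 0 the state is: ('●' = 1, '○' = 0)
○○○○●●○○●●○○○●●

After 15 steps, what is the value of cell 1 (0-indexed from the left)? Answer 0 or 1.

[0] ○○○○●●○○●●○○○●●
[1] ○●●●●○○●●○○●●●○
[2] ●●●●○○●●○○●●●○○
[3] ●●●○○●●○○●●●○○●
[4] ●●○○●●○○●●●○○●●
[5] ●○○●●○○●●●○○●●●
[6] ○○●●○○●●●○○●●●●
[7] ○●●○○●●●○○●●●●○
[8] ●●○○●●●○○●●●●○○
[9] ●○○●●●○○●●●●○○●
[10] ○○●●●○○●●●●○○●●
[11] ○●●●○○●●●●○○●●○
[12] ●●●○○●●●●○○●●○○
[13] ●●○○●●●●○○●●○○●
[14] ●○○●●●●○○●●○○●●
[15] ○○●●●●○○●●○○●●●

0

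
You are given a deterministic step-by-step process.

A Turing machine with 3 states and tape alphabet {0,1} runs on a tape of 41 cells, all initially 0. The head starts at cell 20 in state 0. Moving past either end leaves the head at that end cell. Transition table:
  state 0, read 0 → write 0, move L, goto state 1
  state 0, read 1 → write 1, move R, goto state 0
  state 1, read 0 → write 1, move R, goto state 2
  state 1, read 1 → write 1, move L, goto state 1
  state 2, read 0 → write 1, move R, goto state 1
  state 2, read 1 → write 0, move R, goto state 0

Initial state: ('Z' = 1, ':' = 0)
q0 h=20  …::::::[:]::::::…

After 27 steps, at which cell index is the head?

k=0  q0 h=20  …::::::[:]::::::…
k=1  q1 h=19  …::::::[:]::::::…
k=2  q2 h=20  …:::::Z[:]::::::…
k=3  q1 h=21  …::::ZZ[:]::::::…
k=4  q2 h=22  …:::ZZZ[:]::::::…
k=5  q1 h=23  …::ZZZZ[:]::::::…
k=6  q2 h=24  …:ZZZZZ[:]::::::…
k=7  q1 h=25  …ZZZZZZ[:]::::::…
k=8  q2 h=26  …ZZZZZZ[:]::::::…
k=9  q1 h=27  …ZZZZZZ[:]::::::…
k=10  q2 h=28  …ZZZZZZ[:]::::::…
k=11  q1 h=29  …ZZZZZZ[:]::::::…
k=12  q2 h=30  …ZZZZZZ[:]::::::…
k=13  q1 h=31  …ZZZZZZ[:]::::::…
k=14  q2 h=32  …ZZZZZZ[:]::::::…
k=15  q1 h=33  …ZZZZZZ[:]::::::…
k=16  q2 h=34  …ZZZZZZ[:]::::::|
k=17  q1 h=35  …ZZZZZZ[:]:::::|
k=18  q2 h=36  …ZZZZZZ[:]::::|
k=19  q1 h=37  …ZZZZZZ[:]:::|
k=20  q2 h=38  …ZZZZZZ[:]::|
k=21  q1 h=39  …ZZZZZZ[:]:|
k=22  q2 h=40  …ZZZZZZ[:]|
k=23  q1 h=40  …ZZZZZZ[Z]|
k=24  q1 h=39  …ZZZZZZ[Z]Z|
k=25  q1 h=38  …ZZZZZZ[Z]ZZ|
k=26  q1 h=37  …ZZZZZZ[Z]ZZZ|
k=27  q1 h=36  …ZZZZZZ[Z]ZZZZ|

36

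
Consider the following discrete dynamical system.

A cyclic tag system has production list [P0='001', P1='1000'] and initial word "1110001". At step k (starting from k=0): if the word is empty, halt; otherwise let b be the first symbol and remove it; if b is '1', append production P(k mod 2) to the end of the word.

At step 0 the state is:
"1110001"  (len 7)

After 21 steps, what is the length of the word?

16

k=0  "1110001"  (len 7)
k=1  "110001001"  (len 9)
k=2  "100010011000"  (len 12)
k=3  "00010011000001"  (len 14)
k=4  "0010011000001"  (len 13)
k=5  "010011000001"  (len 12)
k=6  "10011000001"  (len 11)
k=7  "0011000001001"  (len 13)
k=8  "011000001001"  (len 12)
k=9  "11000001001"  (len 11)
k=10  "10000010011000"  (len 14)
k=11  "0000010011000001"  (len 16)
k=12  "000010011000001"  (len 15)
k=13  "00010011000001"  (len 14)
k=14  "0010011000001"  (len 13)
k=15  "010011000001"  (len 12)
k=16  "10011000001"  (len 11)
k=17  "0011000001001"  (len 13)
k=18  "011000001001"  (len 12)
k=19  "11000001001"  (len 11)
k=20  "10000010011000"  (len 14)
k=21  "0000010011000001"  (len 16)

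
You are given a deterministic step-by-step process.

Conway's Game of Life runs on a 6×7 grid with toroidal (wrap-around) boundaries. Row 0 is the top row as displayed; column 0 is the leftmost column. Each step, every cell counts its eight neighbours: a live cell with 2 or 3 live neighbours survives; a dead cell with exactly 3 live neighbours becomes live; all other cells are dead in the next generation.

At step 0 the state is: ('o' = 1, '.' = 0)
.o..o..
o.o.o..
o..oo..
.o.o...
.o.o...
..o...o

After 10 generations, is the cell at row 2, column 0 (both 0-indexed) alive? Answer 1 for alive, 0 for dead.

0

step 0: .o..o..
o.o.o..
o..oo..
.o.o...
.o.o...
..o...o
step 1: ooo..o.
o.o.oo.
o...o..
oo.o...
oo.o...
oooo...
step 2: .....o.
o.o.oo.
o.o.oo.
...oo.o
...oo.o
...oo..
step 3: .....oo
.......
o.o....
o.o...o
..o....
...o...
step 4: .......
......o
o.....o
o.oo..o
.ooo...
.......
step 5: .......
o.....o
.o...o.
...o..o
oo.o...
..o....
step 6: .......
o.....o
.....o.
.o..o.o
oo.o...
.oo....
step 7: oo.....
......o
.....o.
.oo.ooo
...o...
ooo....
step 8: ..o...o
o.....o
o...o..
..ooooo
...oooo
o.o....
step 9: ......o
oo...oo
oo..o..
o.o....
oo.....
ooo.o..
step 10: ..o....
.o...o.
..o..o.
..o...o
...o..o
..o...o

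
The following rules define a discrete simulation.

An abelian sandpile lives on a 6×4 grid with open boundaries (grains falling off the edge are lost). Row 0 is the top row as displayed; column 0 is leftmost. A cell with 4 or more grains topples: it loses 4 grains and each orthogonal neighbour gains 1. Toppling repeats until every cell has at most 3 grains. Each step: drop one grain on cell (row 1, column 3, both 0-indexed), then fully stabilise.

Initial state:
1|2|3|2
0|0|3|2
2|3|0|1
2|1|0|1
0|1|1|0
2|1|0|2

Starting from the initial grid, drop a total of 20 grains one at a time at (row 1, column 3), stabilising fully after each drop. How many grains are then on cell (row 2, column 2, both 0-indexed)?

3

k=0  1|2|3|2
0|0|3|2
2|3|0|1
2|1|0|1
0|1|1|0
2|1|0|2
k=1  1|2|3|2
0|0|3|3
2|3|0|1
2|1|0|1
0|1|1|0
2|1|0|2
k=2  1|3|1|0
0|1|1|2
2|3|1|2
2|1|0|1
0|1|1|0
2|1|0|2
k=3  1|3|1|0
0|1|1|3
2|3|1|2
2|1|0|1
0|1|1|0
2|1|0|2
k=4  1|3|1|1
0|1|2|0
2|3|1|3
2|1|0|1
0|1|1|0
2|1|0|2
k=5  1|3|1|1
0|1|2|1
2|3|1|3
2|1|0|1
0|1|1|0
2|1|0|2
k=6  1|3|1|1
0|1|2|2
2|3|1|3
2|1|0|1
0|1|1|0
2|1|0|2
k=7  1|3|1|1
0|1|2|3
2|3|1|3
2|1|0|1
0|1|1|0
2|1|0|2
k=8  1|3|1|2
0|1|3|1
2|3|2|0
2|1|0|2
0|1|1|0
2|1|0|2
k=9  1|3|1|2
0|1|3|2
2|3|2|0
2|1|0|2
0|1|1|0
2|1|0|2
k=10  1|3|1|2
0|1|3|3
2|3|2|0
2|1|0|2
0|1|1|0
2|1|0|2
k=11  1|3|2|3
0|2|0|1
2|3|3|1
2|1|0|2
0|1|1|0
2|1|0|2
k=12  1|3|2|3
0|2|0|2
2|3|3|1
2|1|0|2
0|1|1|0
2|1|0|2
k=13  1|3|2|3
0|2|0|3
2|3|3|1
2|1|0|2
0|1|1|0
2|1|0|2
k=14  1|3|3|0
0|2|1|1
2|3|3|2
2|1|0|2
0|1|1|0
2|1|0|2
k=15  1|3|3|0
0|2|1|2
2|3|3|2
2|1|0|2
0|1|1|0
2|1|0|2
k=16  1|3|3|0
0|2|1|3
2|3|3|2
2|1|0|2
0|1|1|0
2|1|0|2
k=17  1|3|3|1
0|2|2|0
2|3|3|3
2|1|0|2
0|1|1|0
2|1|0|2
k=18  1|3|3|1
0|2|2|1
2|3|3|3
2|1|0|2
0|1|1|0
2|1|0|2
k=19  1|3|3|1
0|2|2|2
2|3|3|3
2|1|0|2
0|1|1|0
2|1|0|2
k=20  1|3|3|1
0|2|2|3
2|3|3|3
2|1|0|2
0|1|1|0
2|1|0|2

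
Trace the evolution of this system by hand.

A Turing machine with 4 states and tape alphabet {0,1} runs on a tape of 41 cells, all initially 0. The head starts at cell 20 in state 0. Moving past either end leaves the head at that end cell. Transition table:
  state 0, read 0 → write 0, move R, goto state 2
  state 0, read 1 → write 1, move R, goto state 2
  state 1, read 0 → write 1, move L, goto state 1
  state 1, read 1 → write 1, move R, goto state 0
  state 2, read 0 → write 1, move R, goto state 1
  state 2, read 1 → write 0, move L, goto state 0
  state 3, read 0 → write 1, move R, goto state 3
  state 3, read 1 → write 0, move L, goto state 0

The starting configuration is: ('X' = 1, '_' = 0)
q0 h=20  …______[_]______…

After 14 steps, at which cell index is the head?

t=0: q0 h=20  …______[_]______…
t=1: q2 h=21  …______[_]______…
t=2: q1 h=22  …_____X[_]______…
t=3: q1 h=21  …______[X]X_____…
t=4: q0 h=22  …_____X[X]______…
t=5: q2 h=23  …____XX[_]______…
t=6: q1 h=24  …___XXX[_]______…
t=7: q1 h=23  …____XX[X]X_____…
t=8: q0 h=24  …___XXX[X]______…
t=9: q2 h=25  …__XXXX[_]______…
t=10: q1 h=26  …_XXXXX[_]______…
t=11: q1 h=25  …__XXXX[X]X_____…
t=12: q0 h=26  …_XXXXX[X]______…
t=13: q2 h=27  …XXXXXX[_]______…
t=14: q1 h=28  …XXXXXX[_]______…

28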